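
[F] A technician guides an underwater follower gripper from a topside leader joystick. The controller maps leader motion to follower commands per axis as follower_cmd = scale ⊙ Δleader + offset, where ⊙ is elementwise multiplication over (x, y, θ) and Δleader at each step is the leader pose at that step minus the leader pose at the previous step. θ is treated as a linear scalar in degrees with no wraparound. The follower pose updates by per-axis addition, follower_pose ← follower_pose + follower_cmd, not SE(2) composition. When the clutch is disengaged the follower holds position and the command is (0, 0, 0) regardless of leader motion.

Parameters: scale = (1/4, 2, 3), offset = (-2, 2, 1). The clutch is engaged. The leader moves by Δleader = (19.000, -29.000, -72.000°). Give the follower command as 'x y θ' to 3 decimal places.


axis x: 1/4·19.000 + -2 = 2.750
axis y: 2·-29.000 + 2 = -56.000
axis θ: 3·-72.000 + 1 = -215.000

2.750 -56.000 -215.000


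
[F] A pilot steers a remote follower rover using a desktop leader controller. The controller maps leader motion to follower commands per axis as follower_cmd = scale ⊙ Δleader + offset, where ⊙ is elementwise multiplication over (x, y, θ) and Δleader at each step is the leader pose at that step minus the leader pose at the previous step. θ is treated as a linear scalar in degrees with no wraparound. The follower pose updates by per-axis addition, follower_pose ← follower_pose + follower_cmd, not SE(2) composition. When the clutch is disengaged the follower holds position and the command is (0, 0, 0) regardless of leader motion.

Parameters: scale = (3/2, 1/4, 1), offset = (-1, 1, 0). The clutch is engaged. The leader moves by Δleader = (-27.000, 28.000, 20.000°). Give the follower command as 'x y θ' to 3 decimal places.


-41.500 8.000 20.000

axis x: 3/2·-27.000 + -1 = -41.500
axis y: 1/4·28.000 + 1 = 8.000
axis θ: 1·20.000 + 0 = 20.000


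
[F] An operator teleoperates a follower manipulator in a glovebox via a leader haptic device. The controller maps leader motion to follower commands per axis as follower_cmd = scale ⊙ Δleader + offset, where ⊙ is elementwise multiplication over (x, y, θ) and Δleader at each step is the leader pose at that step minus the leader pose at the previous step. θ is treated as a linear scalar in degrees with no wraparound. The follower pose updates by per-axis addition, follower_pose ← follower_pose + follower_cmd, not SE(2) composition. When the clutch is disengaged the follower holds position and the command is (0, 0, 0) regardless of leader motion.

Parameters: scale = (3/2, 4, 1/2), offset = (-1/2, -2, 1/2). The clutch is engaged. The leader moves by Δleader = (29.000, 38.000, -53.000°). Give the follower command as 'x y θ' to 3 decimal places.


axis x: 3/2·29.000 + -1/2 = 43.000
axis y: 4·38.000 + -2 = 150.000
axis θ: 1/2·-53.000 + 1/2 = -26.000

43.000 150.000 -26.000


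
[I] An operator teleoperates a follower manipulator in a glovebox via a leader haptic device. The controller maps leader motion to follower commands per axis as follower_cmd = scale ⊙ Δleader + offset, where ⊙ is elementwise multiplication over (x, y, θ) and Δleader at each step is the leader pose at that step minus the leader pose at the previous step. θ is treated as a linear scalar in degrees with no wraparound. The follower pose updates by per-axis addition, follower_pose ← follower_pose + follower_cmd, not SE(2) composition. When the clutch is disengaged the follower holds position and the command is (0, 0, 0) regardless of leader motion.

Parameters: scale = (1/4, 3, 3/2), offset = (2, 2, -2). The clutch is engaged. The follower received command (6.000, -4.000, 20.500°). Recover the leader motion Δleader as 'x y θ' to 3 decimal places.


16.000 -2.000 15.000

axis x: (6.000 − 2) / (1/4) = 16.000
axis y: (-4.000 − 2) / (3) = -2.000
axis θ: (20.500 − -2) / (3/2) = 15.000


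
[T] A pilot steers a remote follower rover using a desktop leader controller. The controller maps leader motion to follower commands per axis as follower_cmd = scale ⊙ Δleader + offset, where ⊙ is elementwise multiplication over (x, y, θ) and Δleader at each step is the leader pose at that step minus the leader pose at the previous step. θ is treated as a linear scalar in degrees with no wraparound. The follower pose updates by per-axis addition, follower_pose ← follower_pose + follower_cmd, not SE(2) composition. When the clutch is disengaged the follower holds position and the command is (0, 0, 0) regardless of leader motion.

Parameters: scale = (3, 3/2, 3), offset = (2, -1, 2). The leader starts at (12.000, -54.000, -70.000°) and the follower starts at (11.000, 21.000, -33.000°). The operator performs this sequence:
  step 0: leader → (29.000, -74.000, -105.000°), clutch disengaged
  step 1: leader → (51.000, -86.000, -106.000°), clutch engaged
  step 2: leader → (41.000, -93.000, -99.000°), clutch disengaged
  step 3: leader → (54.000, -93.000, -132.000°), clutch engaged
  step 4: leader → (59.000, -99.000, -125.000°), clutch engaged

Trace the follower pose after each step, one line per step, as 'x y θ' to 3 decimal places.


step 0: Δleader=(17.000, -20.000, -35.000°), disengaged; cmd=(0,0,0) → follower holds at (11.000, 21.000, -33.000°)
step 1: Δleader=(22.000, -12.000, -1.000°), engaged; cmd=(68.000, -19.000, -1.000°) → follower=(79.000, 2.000, -34.000°)
step 2: Δleader=(-10.000, -7.000, 7.000°), disengaged; cmd=(0,0,0) → follower holds at (79.000, 2.000, -34.000°)
step 3: Δleader=(13.000, 0.000, -33.000°), engaged; cmd=(41.000, -1.000, -97.000°) → follower=(120.000, 1.000, -131.000°)
step 4: Δleader=(5.000, -6.000, 7.000°), engaged; cmd=(17.000, -10.000, 23.000°) → follower=(137.000, -9.000, -108.000°)

11.000 21.000 -33.000
79.000 2.000 -34.000
79.000 2.000 -34.000
120.000 1.000 -131.000
137.000 -9.000 -108.000


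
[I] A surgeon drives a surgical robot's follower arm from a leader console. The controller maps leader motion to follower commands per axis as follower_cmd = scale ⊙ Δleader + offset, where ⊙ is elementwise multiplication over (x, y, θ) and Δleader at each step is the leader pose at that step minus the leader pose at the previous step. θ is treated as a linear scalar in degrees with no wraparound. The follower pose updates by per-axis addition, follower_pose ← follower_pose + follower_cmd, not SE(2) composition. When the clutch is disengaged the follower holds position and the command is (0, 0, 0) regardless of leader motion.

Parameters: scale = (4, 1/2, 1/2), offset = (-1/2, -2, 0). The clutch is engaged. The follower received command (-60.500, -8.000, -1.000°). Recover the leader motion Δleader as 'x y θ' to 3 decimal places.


axis x: (-60.500 − -1/2) / (4) = -15.000
axis y: (-8.000 − -2) / (1/2) = -12.000
axis θ: (-1.000 − 0) / (1/2) = -2.000

-15.000 -12.000 -2.000


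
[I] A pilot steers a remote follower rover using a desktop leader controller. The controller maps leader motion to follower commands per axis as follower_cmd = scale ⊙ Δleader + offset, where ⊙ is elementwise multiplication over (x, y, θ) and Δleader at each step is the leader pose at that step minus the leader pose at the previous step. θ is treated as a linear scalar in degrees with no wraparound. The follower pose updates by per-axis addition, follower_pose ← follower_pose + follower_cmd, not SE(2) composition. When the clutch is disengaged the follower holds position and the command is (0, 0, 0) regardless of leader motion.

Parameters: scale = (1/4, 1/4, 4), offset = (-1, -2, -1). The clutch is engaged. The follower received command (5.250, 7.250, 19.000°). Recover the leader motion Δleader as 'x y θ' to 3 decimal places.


25.000 37.000 5.000

axis x: (5.250 − -1) / (1/4) = 25.000
axis y: (7.250 − -2) / (1/4) = 37.000
axis θ: (19.000 − -1) / (4) = 5.000


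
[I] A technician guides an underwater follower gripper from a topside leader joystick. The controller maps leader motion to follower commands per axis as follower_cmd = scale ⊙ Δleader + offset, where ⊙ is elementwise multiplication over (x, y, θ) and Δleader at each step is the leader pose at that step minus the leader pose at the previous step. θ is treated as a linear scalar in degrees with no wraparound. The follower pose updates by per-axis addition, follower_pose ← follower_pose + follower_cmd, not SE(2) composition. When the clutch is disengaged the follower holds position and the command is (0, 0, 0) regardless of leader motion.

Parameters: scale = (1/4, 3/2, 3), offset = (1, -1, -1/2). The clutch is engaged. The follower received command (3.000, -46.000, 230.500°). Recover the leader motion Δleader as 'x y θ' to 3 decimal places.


8.000 -30.000 77.000

axis x: (3.000 − 1) / (1/4) = 8.000
axis y: (-46.000 − -1) / (3/2) = -30.000
axis θ: (230.500 − -1/2) / (3) = 77.000


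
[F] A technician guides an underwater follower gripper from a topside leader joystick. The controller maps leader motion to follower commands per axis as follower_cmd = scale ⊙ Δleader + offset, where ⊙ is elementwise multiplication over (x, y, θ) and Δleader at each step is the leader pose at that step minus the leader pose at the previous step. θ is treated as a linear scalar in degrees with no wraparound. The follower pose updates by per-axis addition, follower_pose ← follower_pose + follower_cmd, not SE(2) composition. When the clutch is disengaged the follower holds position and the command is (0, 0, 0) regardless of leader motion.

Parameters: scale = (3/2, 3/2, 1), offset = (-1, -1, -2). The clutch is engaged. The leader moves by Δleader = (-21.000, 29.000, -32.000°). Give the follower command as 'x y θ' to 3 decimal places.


axis x: 3/2·-21.000 + -1 = -32.500
axis y: 3/2·29.000 + -1 = 42.500
axis θ: 1·-32.000 + -2 = -34.000

-32.500 42.500 -34.000


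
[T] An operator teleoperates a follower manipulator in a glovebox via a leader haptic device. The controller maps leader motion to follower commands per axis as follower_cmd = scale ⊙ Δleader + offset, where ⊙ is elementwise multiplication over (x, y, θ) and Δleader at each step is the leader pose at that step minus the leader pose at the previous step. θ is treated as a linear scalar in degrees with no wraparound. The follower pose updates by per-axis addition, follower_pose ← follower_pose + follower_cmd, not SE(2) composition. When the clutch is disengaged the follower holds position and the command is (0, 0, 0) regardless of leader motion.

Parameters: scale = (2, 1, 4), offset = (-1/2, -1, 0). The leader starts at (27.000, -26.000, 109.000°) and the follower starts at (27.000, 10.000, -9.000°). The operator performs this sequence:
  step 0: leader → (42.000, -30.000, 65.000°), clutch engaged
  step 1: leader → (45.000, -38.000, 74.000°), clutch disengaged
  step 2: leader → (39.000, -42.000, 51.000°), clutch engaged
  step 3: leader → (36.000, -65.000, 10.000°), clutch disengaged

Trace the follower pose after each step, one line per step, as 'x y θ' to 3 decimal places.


step 0: Δleader=(15.000, -4.000, -44.000°), engaged; cmd=(29.500, -5.000, -176.000°) → follower=(56.500, 5.000, -185.000°)
step 1: Δleader=(3.000, -8.000, 9.000°), disengaged; cmd=(0,0,0) → follower holds at (56.500, 5.000, -185.000°)
step 2: Δleader=(-6.000, -4.000, -23.000°), engaged; cmd=(-12.500, -5.000, -92.000°) → follower=(44.000, 0.000, -277.000°)
step 3: Δleader=(-3.000, -23.000, -41.000°), disengaged; cmd=(0,0,0) → follower holds at (44.000, 0.000, -277.000°)

56.500 5.000 -185.000
56.500 5.000 -185.000
44.000 0.000 -277.000
44.000 0.000 -277.000


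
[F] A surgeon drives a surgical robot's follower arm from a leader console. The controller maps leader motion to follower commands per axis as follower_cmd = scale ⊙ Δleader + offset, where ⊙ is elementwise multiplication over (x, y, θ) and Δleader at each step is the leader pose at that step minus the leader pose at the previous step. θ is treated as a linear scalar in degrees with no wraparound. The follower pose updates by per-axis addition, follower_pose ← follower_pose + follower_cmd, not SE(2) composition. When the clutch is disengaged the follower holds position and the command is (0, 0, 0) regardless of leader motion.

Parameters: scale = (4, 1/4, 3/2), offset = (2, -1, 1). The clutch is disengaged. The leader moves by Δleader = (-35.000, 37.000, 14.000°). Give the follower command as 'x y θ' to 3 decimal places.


clutch disengaged → follower holds; cmd = (0, 0, 0)

0.000 0.000 0.000


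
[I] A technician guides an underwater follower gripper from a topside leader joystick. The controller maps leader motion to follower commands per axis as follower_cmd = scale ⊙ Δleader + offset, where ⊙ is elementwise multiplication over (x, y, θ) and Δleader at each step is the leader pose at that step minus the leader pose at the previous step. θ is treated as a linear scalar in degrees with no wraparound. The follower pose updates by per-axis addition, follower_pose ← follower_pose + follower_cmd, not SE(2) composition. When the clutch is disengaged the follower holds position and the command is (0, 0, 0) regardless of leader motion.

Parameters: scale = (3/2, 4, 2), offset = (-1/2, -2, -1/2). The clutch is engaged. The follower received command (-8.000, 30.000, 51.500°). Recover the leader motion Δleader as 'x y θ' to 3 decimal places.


-5.000 8.000 26.000

axis x: (-8.000 − -1/2) / (3/2) = -5.000
axis y: (30.000 − -2) / (4) = 8.000
axis θ: (51.500 − -1/2) / (2) = 26.000


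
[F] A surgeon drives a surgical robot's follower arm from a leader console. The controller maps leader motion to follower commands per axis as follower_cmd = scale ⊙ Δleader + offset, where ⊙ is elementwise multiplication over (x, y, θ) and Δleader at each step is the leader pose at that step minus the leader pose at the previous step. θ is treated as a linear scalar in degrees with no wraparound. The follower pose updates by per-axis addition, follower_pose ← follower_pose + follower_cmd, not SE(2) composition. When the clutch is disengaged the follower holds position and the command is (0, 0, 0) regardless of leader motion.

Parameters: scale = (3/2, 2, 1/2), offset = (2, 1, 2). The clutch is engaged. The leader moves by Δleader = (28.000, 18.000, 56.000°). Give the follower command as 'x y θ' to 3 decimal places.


axis x: 3/2·28.000 + 2 = 44.000
axis y: 2·18.000 + 1 = 37.000
axis θ: 1/2·56.000 + 2 = 30.000

44.000 37.000 30.000


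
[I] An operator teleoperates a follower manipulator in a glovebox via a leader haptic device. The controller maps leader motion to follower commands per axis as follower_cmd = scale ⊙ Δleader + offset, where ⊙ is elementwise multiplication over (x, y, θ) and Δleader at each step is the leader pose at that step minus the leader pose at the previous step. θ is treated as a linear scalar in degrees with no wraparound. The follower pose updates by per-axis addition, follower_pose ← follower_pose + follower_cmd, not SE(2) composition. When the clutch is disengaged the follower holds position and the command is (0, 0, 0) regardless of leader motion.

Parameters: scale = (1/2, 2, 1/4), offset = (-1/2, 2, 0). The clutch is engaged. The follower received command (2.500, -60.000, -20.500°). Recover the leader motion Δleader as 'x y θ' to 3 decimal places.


axis x: (2.500 − -1/2) / (1/2) = 6.000
axis y: (-60.000 − 2) / (2) = -31.000
axis θ: (-20.500 − 0) / (1/4) = -82.000

6.000 -31.000 -82.000


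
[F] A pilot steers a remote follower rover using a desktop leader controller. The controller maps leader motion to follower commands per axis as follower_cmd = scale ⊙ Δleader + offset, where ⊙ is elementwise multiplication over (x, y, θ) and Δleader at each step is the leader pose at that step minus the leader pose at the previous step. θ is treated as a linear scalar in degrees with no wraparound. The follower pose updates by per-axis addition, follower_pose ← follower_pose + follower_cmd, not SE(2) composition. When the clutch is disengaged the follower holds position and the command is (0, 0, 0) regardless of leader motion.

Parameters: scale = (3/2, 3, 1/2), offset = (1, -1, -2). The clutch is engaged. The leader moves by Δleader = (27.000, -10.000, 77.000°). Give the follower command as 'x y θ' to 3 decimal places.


axis x: 3/2·27.000 + 1 = 41.500
axis y: 3·-10.000 + -1 = -31.000
axis θ: 1/2·77.000 + -2 = 36.500

41.500 -31.000 36.500


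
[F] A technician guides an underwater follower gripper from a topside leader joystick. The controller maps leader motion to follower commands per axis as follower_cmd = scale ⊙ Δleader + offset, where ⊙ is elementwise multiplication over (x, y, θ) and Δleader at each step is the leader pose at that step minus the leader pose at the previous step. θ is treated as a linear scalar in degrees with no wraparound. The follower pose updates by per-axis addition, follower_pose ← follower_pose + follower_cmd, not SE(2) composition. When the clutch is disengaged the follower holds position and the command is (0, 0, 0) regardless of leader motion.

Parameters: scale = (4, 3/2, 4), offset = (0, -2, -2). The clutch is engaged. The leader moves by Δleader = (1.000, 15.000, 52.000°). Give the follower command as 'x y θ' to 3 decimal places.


4.000 20.500 206.000

axis x: 4·1.000 + 0 = 4.000
axis y: 3/2·15.000 + -2 = 20.500
axis θ: 4·52.000 + -2 = 206.000


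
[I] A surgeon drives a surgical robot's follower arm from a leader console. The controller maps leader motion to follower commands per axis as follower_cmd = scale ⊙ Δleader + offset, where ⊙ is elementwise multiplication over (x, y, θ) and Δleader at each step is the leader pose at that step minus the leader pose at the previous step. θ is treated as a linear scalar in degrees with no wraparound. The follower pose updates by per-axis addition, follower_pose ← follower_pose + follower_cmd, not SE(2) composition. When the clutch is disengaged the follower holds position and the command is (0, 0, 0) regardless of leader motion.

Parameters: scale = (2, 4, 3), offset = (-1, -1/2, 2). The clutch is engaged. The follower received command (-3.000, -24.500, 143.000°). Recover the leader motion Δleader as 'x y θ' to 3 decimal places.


-1.000 -6.000 47.000

axis x: (-3.000 − -1) / (2) = -1.000
axis y: (-24.500 − -1/2) / (4) = -6.000
axis θ: (143.000 − 2) / (3) = 47.000


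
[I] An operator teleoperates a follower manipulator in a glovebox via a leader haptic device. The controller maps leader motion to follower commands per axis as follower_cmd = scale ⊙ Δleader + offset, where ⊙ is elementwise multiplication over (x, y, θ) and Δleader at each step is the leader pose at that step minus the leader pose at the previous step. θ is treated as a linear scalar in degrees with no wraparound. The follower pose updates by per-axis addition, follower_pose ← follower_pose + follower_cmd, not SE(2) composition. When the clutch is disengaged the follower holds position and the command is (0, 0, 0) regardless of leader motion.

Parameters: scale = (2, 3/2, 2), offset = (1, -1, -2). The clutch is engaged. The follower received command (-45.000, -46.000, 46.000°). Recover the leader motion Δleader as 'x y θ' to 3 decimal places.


-23.000 -30.000 24.000

axis x: (-45.000 − 1) / (2) = -23.000
axis y: (-46.000 − -1) / (3/2) = -30.000
axis θ: (46.000 − -2) / (2) = 24.000


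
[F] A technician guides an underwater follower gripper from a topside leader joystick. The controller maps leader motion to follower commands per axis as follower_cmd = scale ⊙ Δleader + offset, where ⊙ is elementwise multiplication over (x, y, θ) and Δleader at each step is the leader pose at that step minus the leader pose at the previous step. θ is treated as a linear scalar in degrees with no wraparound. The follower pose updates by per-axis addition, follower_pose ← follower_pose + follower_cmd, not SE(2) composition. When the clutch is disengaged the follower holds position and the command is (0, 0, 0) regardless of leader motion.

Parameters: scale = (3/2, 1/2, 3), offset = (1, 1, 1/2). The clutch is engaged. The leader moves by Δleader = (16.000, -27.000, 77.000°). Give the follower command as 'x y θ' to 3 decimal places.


25.000 -12.500 231.500

axis x: 3/2·16.000 + 1 = 25.000
axis y: 1/2·-27.000 + 1 = -12.500
axis θ: 3·77.000 + 1/2 = 231.500


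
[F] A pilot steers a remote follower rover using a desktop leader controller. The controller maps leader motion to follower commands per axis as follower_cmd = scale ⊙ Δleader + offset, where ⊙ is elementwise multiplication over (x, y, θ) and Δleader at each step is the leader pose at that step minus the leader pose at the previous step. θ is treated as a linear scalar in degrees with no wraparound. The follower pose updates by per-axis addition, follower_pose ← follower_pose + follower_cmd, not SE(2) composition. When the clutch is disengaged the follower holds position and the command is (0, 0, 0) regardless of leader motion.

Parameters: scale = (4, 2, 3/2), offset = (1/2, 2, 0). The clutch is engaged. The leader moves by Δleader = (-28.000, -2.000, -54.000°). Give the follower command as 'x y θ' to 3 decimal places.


axis x: 4·-28.000 + 1/2 = -111.500
axis y: 2·-2.000 + 2 = -2.000
axis θ: 3/2·-54.000 + 0 = -81.000

-111.500 -2.000 -81.000


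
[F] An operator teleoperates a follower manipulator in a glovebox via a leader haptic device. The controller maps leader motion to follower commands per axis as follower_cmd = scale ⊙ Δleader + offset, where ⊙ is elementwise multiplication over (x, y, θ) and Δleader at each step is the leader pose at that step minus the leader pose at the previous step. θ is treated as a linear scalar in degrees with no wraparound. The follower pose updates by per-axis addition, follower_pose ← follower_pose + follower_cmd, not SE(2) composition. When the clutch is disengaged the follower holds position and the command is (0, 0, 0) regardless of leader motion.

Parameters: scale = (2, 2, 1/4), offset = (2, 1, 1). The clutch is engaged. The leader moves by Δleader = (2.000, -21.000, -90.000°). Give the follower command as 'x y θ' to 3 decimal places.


axis x: 2·2.000 + 2 = 6.000
axis y: 2·-21.000 + 1 = -41.000
axis θ: 1/4·-90.000 + 1 = -21.500

6.000 -41.000 -21.500


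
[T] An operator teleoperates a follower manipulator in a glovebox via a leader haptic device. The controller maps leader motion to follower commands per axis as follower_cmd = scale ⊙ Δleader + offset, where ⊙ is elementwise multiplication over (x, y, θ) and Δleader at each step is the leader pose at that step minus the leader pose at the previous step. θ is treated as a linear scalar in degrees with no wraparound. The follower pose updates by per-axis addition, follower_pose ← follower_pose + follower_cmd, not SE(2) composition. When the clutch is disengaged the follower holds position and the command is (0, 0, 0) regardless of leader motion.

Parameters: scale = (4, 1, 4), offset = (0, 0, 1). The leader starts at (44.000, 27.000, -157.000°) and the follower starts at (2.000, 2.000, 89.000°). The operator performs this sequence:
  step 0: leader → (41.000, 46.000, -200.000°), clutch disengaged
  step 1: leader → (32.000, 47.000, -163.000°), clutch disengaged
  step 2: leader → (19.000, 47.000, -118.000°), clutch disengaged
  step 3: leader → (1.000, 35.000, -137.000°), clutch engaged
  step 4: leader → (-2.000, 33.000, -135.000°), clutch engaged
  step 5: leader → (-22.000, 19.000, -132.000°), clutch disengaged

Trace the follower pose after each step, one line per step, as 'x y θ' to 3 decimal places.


2.000 2.000 89.000
2.000 2.000 89.000
2.000 2.000 89.000
-70.000 -10.000 14.000
-82.000 -12.000 23.000
-82.000 -12.000 23.000

step 0: Δleader=(-3.000, 19.000, -43.000°), disengaged; cmd=(0,0,0) → follower holds at (2.000, 2.000, 89.000°)
step 1: Δleader=(-9.000, 1.000, 37.000°), disengaged; cmd=(0,0,0) → follower holds at (2.000, 2.000, 89.000°)
step 2: Δleader=(-13.000, 0.000, 45.000°), disengaged; cmd=(0,0,0) → follower holds at (2.000, 2.000, 89.000°)
step 3: Δleader=(-18.000, -12.000, -19.000°), engaged; cmd=(-72.000, -12.000, -75.000°) → follower=(-70.000, -10.000, 14.000°)
step 4: Δleader=(-3.000, -2.000, 2.000°), engaged; cmd=(-12.000, -2.000, 9.000°) → follower=(-82.000, -12.000, 23.000°)
step 5: Δleader=(-20.000, -14.000, 3.000°), disengaged; cmd=(0,0,0) → follower holds at (-82.000, -12.000, 23.000°)


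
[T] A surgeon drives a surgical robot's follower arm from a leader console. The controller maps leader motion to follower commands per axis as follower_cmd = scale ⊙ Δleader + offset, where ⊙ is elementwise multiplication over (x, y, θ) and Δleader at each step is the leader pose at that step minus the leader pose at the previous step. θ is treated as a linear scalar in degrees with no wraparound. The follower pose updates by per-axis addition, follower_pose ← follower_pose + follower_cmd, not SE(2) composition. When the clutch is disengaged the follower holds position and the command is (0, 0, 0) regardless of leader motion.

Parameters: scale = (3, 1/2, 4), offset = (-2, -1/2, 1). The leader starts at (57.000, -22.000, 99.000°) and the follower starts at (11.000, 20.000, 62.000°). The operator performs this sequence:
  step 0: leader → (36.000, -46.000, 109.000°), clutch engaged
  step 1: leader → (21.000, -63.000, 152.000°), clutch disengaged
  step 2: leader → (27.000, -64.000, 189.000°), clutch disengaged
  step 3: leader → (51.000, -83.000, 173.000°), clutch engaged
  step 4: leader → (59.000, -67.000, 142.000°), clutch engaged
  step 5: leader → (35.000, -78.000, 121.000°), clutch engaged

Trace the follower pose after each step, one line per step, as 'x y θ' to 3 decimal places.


step 0: Δleader=(-21.000, -24.000, 10.000°), engaged; cmd=(-65.000, -12.500, 41.000°) → follower=(-54.000, 7.500, 103.000°)
step 1: Δleader=(-15.000, -17.000, 43.000°), disengaged; cmd=(0,0,0) → follower holds at (-54.000, 7.500, 103.000°)
step 2: Δleader=(6.000, -1.000, 37.000°), disengaged; cmd=(0,0,0) → follower holds at (-54.000, 7.500, 103.000°)
step 3: Δleader=(24.000, -19.000, -16.000°), engaged; cmd=(70.000, -10.000, -63.000°) → follower=(16.000, -2.500, 40.000°)
step 4: Δleader=(8.000, 16.000, -31.000°), engaged; cmd=(22.000, 7.500, -123.000°) → follower=(38.000, 5.000, -83.000°)
step 5: Δleader=(-24.000, -11.000, -21.000°), engaged; cmd=(-74.000, -6.000, -83.000°) → follower=(-36.000, -1.000, -166.000°)

-54.000 7.500 103.000
-54.000 7.500 103.000
-54.000 7.500 103.000
16.000 -2.500 40.000
38.000 5.000 -83.000
-36.000 -1.000 -166.000


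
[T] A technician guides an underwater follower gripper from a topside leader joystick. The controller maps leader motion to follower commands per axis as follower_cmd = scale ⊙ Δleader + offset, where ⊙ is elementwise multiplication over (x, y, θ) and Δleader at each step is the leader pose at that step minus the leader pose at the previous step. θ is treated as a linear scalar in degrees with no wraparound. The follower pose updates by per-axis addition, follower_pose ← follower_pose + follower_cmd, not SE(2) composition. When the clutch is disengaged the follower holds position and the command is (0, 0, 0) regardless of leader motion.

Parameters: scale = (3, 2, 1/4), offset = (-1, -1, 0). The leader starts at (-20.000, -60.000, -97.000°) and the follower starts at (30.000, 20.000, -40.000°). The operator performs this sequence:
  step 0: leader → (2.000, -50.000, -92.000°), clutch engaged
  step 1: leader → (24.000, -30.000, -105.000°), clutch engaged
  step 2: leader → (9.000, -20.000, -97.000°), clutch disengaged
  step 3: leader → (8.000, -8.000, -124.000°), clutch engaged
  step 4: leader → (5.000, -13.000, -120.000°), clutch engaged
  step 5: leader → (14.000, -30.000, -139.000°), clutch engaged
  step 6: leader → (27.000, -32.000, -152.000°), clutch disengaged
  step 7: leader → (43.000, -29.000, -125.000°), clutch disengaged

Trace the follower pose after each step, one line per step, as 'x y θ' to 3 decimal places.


step 0: Δleader=(22.000, 10.000, 5.000°), engaged; cmd=(65.000, 19.000, 1.250°) → follower=(95.000, 39.000, -38.750°)
step 1: Δleader=(22.000, 20.000, -13.000°), engaged; cmd=(65.000, 39.000, -3.250°) → follower=(160.000, 78.000, -42.000°)
step 2: Δleader=(-15.000, 10.000, 8.000°), disengaged; cmd=(0,0,0) → follower holds at (160.000, 78.000, -42.000°)
step 3: Δleader=(-1.000, 12.000, -27.000°), engaged; cmd=(-4.000, 23.000, -6.750°) → follower=(156.000, 101.000, -48.750°)
step 4: Δleader=(-3.000, -5.000, 4.000°), engaged; cmd=(-10.000, -11.000, 1.000°) → follower=(146.000, 90.000, -47.750°)
step 5: Δleader=(9.000, -17.000, -19.000°), engaged; cmd=(26.000, -35.000, -4.750°) → follower=(172.000, 55.000, -52.500°)
step 6: Δleader=(13.000, -2.000, -13.000°), disengaged; cmd=(0,0,0) → follower holds at (172.000, 55.000, -52.500°)
step 7: Δleader=(16.000, 3.000, 27.000°), disengaged; cmd=(0,0,0) → follower holds at (172.000, 55.000, -52.500°)

95.000 39.000 -38.750
160.000 78.000 -42.000
160.000 78.000 -42.000
156.000 101.000 -48.750
146.000 90.000 -47.750
172.000 55.000 -52.500
172.000 55.000 -52.500
172.000 55.000 -52.500


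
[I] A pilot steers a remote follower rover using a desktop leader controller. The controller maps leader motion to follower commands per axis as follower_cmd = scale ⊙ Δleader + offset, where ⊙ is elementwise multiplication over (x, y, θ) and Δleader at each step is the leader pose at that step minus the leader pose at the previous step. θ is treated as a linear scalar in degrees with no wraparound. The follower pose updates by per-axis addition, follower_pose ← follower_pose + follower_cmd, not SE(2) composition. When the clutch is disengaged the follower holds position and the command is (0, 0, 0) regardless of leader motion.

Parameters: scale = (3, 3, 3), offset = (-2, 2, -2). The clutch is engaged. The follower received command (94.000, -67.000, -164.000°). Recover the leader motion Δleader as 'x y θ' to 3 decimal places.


32.000 -23.000 -54.000

axis x: (94.000 − -2) / (3) = 32.000
axis y: (-67.000 − 2) / (3) = -23.000
axis θ: (-164.000 − -2) / (3) = -54.000


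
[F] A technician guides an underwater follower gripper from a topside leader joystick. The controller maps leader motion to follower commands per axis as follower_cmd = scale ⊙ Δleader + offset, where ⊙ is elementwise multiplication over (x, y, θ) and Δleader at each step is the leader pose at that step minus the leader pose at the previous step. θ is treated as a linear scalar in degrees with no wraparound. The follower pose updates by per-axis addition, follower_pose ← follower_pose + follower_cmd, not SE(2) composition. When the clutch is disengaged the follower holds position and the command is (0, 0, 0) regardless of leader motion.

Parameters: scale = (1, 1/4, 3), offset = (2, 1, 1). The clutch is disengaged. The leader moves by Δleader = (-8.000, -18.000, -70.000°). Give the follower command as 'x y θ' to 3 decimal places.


0.000 0.000 0.000

clutch disengaged → follower holds; cmd = (0, 0, 0)


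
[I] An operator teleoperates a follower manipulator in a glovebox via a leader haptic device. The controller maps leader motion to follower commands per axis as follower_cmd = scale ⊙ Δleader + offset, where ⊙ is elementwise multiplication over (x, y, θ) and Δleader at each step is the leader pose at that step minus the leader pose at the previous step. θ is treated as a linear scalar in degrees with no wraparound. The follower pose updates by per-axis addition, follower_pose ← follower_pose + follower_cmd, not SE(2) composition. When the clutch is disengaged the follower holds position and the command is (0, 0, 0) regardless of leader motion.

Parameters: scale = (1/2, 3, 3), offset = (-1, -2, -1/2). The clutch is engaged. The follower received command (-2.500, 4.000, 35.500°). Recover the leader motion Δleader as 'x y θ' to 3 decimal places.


axis x: (-2.500 − -1) / (1/2) = -3.000
axis y: (4.000 − -2) / (3) = 2.000
axis θ: (35.500 − -1/2) / (3) = 12.000

-3.000 2.000 12.000


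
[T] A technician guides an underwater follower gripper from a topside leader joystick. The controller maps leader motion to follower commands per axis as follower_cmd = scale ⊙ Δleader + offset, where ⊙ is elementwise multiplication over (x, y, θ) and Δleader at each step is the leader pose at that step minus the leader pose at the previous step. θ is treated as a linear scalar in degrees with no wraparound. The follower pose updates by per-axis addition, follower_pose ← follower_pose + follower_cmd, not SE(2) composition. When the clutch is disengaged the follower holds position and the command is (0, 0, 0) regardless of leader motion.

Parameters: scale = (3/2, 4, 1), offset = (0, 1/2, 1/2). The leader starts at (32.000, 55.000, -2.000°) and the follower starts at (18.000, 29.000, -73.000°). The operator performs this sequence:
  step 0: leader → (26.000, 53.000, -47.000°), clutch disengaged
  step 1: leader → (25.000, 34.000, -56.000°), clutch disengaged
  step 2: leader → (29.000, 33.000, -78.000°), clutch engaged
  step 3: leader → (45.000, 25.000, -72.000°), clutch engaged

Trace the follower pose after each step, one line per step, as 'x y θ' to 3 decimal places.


step 0: Δleader=(-6.000, -2.000, -45.000°), disengaged; cmd=(0,0,0) → follower holds at (18.000, 29.000, -73.000°)
step 1: Δleader=(-1.000, -19.000, -9.000°), disengaged; cmd=(0,0,0) → follower holds at (18.000, 29.000, -73.000°)
step 2: Δleader=(4.000, -1.000, -22.000°), engaged; cmd=(6.000, -3.500, -21.500°) → follower=(24.000, 25.500, -94.500°)
step 3: Δleader=(16.000, -8.000, 6.000°), engaged; cmd=(24.000, -31.500, 6.500°) → follower=(48.000, -6.000, -88.000°)

18.000 29.000 -73.000
18.000 29.000 -73.000
24.000 25.500 -94.500
48.000 -6.000 -88.000


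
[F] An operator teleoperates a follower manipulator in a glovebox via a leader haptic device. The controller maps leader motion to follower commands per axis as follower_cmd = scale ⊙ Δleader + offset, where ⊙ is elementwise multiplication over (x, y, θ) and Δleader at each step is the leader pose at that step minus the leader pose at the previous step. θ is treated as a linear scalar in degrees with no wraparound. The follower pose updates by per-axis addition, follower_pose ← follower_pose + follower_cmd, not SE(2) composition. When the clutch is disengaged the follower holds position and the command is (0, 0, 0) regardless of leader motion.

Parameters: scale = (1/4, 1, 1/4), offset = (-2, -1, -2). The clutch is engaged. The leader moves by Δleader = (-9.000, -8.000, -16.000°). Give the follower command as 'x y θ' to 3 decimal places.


axis x: 1/4·-9.000 + -2 = -4.250
axis y: 1·-8.000 + -1 = -9.000
axis θ: 1/4·-16.000 + -2 = -6.000

-4.250 -9.000 -6.000


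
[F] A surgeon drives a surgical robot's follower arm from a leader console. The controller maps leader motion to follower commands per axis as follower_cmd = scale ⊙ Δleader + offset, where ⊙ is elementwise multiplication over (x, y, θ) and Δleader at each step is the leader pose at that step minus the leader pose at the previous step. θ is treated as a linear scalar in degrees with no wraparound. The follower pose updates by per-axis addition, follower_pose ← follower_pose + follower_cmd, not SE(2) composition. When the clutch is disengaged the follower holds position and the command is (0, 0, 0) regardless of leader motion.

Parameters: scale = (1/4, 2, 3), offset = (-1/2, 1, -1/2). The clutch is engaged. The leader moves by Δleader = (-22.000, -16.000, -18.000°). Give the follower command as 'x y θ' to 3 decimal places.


-6.000 -31.000 -54.500

axis x: 1/4·-22.000 + -1/2 = -6.000
axis y: 2·-16.000 + 1 = -31.000
axis θ: 3·-18.000 + -1/2 = -54.500


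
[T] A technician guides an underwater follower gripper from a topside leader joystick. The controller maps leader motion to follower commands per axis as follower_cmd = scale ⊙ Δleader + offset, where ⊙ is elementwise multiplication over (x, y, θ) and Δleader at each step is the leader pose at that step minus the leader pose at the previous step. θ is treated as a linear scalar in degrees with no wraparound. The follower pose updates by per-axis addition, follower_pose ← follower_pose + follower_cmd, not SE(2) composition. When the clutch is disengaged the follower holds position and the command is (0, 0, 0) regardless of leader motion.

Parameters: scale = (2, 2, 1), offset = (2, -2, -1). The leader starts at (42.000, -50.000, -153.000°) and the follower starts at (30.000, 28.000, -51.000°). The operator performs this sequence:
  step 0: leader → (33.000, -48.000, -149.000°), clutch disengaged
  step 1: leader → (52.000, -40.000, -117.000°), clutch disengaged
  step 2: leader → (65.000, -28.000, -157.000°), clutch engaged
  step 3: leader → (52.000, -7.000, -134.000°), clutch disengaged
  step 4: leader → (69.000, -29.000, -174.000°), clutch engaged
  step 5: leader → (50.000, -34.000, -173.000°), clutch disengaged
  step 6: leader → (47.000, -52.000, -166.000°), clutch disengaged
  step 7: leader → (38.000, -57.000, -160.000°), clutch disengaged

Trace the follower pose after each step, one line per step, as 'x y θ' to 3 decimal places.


30.000 28.000 -51.000
30.000 28.000 -51.000
58.000 50.000 -92.000
58.000 50.000 -92.000
94.000 4.000 -133.000
94.000 4.000 -133.000
94.000 4.000 -133.000
94.000 4.000 -133.000

step 0: Δleader=(-9.000, 2.000, 4.000°), disengaged; cmd=(0,0,0) → follower holds at (30.000, 28.000, -51.000°)
step 1: Δleader=(19.000, 8.000, 32.000°), disengaged; cmd=(0,0,0) → follower holds at (30.000, 28.000, -51.000°)
step 2: Δleader=(13.000, 12.000, -40.000°), engaged; cmd=(28.000, 22.000, -41.000°) → follower=(58.000, 50.000, -92.000°)
step 3: Δleader=(-13.000, 21.000, 23.000°), disengaged; cmd=(0,0,0) → follower holds at (58.000, 50.000, -92.000°)
step 4: Δleader=(17.000, -22.000, -40.000°), engaged; cmd=(36.000, -46.000, -41.000°) → follower=(94.000, 4.000, -133.000°)
step 5: Δleader=(-19.000, -5.000, 1.000°), disengaged; cmd=(0,0,0) → follower holds at (94.000, 4.000, -133.000°)
step 6: Δleader=(-3.000, -18.000, 7.000°), disengaged; cmd=(0,0,0) → follower holds at (94.000, 4.000, -133.000°)
step 7: Δleader=(-9.000, -5.000, 6.000°), disengaged; cmd=(0,0,0) → follower holds at (94.000, 4.000, -133.000°)


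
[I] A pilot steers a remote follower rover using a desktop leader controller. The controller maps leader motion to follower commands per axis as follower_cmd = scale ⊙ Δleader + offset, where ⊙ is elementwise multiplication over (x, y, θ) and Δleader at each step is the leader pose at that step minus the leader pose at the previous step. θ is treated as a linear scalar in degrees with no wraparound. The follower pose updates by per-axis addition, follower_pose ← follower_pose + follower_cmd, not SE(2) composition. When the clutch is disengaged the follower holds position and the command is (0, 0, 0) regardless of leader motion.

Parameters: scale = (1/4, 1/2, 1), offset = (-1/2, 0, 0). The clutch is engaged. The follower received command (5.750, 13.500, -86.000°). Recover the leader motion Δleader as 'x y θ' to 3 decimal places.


25.000 27.000 -86.000

axis x: (5.750 − -1/2) / (1/4) = 25.000
axis y: (13.500 − 0) / (1/2) = 27.000
axis θ: (-86.000 − 0) / (1) = -86.000


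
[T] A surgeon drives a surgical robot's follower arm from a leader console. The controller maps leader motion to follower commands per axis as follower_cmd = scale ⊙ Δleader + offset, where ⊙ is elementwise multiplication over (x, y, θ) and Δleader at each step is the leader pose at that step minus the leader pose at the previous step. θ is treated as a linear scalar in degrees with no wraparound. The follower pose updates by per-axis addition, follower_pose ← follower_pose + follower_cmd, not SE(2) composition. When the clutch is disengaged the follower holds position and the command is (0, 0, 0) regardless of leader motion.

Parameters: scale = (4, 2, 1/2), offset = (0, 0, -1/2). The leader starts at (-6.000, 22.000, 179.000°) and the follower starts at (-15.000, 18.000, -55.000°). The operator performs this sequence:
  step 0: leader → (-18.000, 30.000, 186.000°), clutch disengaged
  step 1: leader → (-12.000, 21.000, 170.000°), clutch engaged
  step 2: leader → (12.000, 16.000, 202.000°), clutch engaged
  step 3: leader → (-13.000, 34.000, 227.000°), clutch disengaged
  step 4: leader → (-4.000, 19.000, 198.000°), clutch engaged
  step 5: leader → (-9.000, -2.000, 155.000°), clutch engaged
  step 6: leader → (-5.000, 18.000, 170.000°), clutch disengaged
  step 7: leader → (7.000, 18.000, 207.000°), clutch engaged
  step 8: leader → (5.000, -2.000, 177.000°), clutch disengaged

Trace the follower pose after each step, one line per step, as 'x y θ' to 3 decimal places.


step 0: Δleader=(-12.000, 8.000, 7.000°), disengaged; cmd=(0,0,0) → follower holds at (-15.000, 18.000, -55.000°)
step 1: Δleader=(6.000, -9.000, -16.000°), engaged; cmd=(24.000, -18.000, -8.500°) → follower=(9.000, 0.000, -63.500°)
step 2: Δleader=(24.000, -5.000, 32.000°), engaged; cmd=(96.000, -10.000, 15.500°) → follower=(105.000, -10.000, -48.000°)
step 3: Δleader=(-25.000, 18.000, 25.000°), disengaged; cmd=(0,0,0) → follower holds at (105.000, -10.000, -48.000°)
step 4: Δleader=(9.000, -15.000, -29.000°), engaged; cmd=(36.000, -30.000, -15.000°) → follower=(141.000, -40.000, -63.000°)
step 5: Δleader=(-5.000, -21.000, -43.000°), engaged; cmd=(-20.000, -42.000, -22.000°) → follower=(121.000, -82.000, -85.000°)
step 6: Δleader=(4.000, 20.000, 15.000°), disengaged; cmd=(0,0,0) → follower holds at (121.000, -82.000, -85.000°)
step 7: Δleader=(12.000, 0.000, 37.000°), engaged; cmd=(48.000, 0.000, 18.000°) → follower=(169.000, -82.000, -67.000°)
step 8: Δleader=(-2.000, -20.000, -30.000°), disengaged; cmd=(0,0,0) → follower holds at (169.000, -82.000, -67.000°)

-15.000 18.000 -55.000
9.000 0.000 -63.500
105.000 -10.000 -48.000
105.000 -10.000 -48.000
141.000 -40.000 -63.000
121.000 -82.000 -85.000
121.000 -82.000 -85.000
169.000 -82.000 -67.000
169.000 -82.000 -67.000
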